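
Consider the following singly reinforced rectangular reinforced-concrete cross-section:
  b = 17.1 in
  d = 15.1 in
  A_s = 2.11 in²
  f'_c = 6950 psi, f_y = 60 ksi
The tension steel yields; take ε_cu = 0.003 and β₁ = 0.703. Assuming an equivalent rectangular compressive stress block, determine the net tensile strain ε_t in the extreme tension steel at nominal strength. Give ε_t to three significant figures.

a = A_s f_y/(0.85 f'_c b) = 1.253 in.
β₁ = 0.703, so c = a/β₁ = 1.253/0.703 = 1.782 in.
From the linear strain diagram with ε_cu = 0.003: ε_t = 0.003 (d − c)/c = 0.003 × (15.1 − 1.782)/1.782 = 0.0224.
Since ε_t ≥ 0.005, the section is tension-controlled.

ε_t ≈ 0.0224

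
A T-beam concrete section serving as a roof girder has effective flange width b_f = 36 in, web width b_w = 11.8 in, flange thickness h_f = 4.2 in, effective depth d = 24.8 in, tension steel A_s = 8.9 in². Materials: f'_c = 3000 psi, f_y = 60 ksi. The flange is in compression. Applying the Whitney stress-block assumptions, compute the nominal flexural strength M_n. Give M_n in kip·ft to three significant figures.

M_n ≈ 954 kip·ft

Tension: T = A_s f_y = 8.9 × 60 = 534 kips.
Try a within the flange: a = T/(0.85 f'_c b_f) = 534/(0.85 × 3 × 36) = 5.817 in.
a = 5.817 > h_f = 4.2 in: the block extends into the web. Split into flange-overhang and web parts.
C_f = 0.85 f'_c (b_f − b_w) h_f = 0.85 × 3 × (36 − 11.8) × 4.2 = 259.2 kips.
Remaining web compression depth: a_w = (T − C_f)/(0.85 f'_c b_w) = (534 − 259.2)/(0.85 × 3 × 11.8) = 9.133 in.
M_n = C_f(d − h_f/2) + (T − C_f)(d − a_w/2) = 259.2 × (24.8 − 2.1) + 274.8 × (24.8 − 4.5665) = 5883.8 + 5560.2 = 11444.0 kip·in.
M_n = 11444.0/12 = 953.67 kip·ft.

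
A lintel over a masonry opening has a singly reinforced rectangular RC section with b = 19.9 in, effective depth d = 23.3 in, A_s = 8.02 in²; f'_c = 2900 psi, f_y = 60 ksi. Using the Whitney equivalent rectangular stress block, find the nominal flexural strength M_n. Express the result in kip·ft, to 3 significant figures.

M_n ≈ 738 kip·ft

T = A_s f_y = 8.02 × 60 = 481.2 kips.
a = T/(0.85 f'_c b) = 481.2/(0.85 × 2.9 × 19.9) = 9.810 in.
M_n = T(d − a/2) = 481.2 × (23.3 − 4.905) = 8851.7 kip·in = 8851.7/12 = 737.64 kip·ft.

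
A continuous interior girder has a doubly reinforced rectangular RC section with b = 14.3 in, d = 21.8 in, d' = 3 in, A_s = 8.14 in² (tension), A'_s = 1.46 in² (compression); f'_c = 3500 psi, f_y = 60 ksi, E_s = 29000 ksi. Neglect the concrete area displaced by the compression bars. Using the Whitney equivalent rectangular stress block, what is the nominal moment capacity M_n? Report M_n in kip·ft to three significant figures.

M_n ≈ 708 kip·ft

Assume both steels yield.
a = (A_s − A'_s) f_y/(0.85 f'_c b) = (8.14 − 1.46) × 60/(0.85 × 3.5 × 14.3) = 9.421 in.
c = a/β₁ = 9.421/0.85 = 11.084 in; ε'_s = 0.003(c − d')/c = 0.0022 ≥ ε_y = 0.0021, so the compression steel yields.
M_n = (A_s − A'_s) f_y (d − a/2) + A'_s f_y (d − d') = 400.8 × (21.8 − 4.7105) + 87.6 × (21.8 − 3) = 6849.5 + 1646.9 = 8496.4 kip·in = 8496.4/12 = 708.03 kip·ft.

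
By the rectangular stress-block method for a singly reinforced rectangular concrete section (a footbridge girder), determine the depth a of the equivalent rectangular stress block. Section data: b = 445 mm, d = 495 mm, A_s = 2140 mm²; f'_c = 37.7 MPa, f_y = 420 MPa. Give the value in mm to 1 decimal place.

T = A_s f_y = 2140 × 420 = 898800 N = 898.8 kN.
Setting C = 0.85 f'_c a b equal to T: a = 898800/(0.85 × 37.7 × 445) = 63.0 mm.

a ≈ 63.0 mm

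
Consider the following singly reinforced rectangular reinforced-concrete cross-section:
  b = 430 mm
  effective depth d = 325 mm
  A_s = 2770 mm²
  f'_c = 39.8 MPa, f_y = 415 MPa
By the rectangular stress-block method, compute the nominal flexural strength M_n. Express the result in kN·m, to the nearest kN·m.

T = A_s f_y = 2770 × 415 = 1149550 N = 1149.55 kN.
From C = T: a = T/(0.85 f'_c b) = 1149550/(0.85 × 39.8 × 430) = 79.02 mm.
M_n = T(d − a/2) = 1149.55 kN × (325 − 39.51) mm = 328.19 kN·m.

M_n ≈ 328 kN·m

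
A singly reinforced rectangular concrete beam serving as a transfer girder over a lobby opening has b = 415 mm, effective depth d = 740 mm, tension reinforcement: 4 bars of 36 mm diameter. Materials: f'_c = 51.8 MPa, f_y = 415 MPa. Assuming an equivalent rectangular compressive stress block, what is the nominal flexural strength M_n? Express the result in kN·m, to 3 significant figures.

M_n ≈ 1170 kN·m

A_s = 4 × 1018 = 4072 mm².
T = A_s f_y = 4072 × 415 = 1689880 N = 1689.88 kN.
From C = T: a = T/(0.85 f'_c b) = 1689880/(0.85 × 51.8 × 415) = 92.48 mm.
M_n = T(d − a/2) = 1689.88 kN × (740 − 46.24) mm = 1172.37 kN·m.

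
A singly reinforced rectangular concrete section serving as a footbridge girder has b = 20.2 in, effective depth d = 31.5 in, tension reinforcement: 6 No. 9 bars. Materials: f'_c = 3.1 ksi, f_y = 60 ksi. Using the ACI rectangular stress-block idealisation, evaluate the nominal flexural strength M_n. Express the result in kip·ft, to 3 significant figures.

M_n ≈ 844 kip·ft

A_s = 6 × 1 = 6 in².
T = A_s f_y = 6 × 60 = 360 kips.
a = T/(0.85 f'_c b) = 360/(0.85 × 3.1 × 20.2) = 6.763 in.
M_n = T(d − a/2) = 360 × (31.5 − 3.3815) = 10122.7 kip·in = 10122.7/12 = 843.56 kip·ft.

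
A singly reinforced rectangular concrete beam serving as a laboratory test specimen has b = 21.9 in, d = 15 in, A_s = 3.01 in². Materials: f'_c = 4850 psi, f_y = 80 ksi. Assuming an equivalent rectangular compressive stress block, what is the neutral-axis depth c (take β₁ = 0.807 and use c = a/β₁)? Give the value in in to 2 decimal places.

T = A_s f_y = 3.01 × 80 = 240.8 kips.
a = T/(0.85 f'_c b) = 240.8/(0.85 × 4.85 × 21.9) = 2.6672 in.
With β₁ = 0.807, c = a/β₁ = 2.6672/0.807 = 3.31 in.

c ≈ 3.31 in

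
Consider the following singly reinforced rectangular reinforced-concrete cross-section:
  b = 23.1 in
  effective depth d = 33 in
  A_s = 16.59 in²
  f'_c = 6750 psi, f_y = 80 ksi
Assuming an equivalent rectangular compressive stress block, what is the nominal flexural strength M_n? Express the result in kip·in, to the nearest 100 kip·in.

T = A_s f_y = 16.59 × 80 = 1327.2 kips.
a = T/(0.85 f'_c b) = 1327.2/(0.85 × 6.75 × 23.1) = 10.014 in.
M_n = T(d − a/2) = 1327.2 × (33 − 5.007) = 37152.3 kip·in.

M_n ≈ 37200 kip·in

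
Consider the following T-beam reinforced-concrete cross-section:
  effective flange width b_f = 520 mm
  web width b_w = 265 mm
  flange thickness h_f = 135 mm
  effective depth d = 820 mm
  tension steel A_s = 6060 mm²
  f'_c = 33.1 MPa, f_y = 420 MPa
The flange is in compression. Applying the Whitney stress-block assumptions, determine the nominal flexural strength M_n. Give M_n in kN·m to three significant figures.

Tension: T = A_s f_y = 6060 × 420 = 2545200 N.
Try a within the flange: a = T/(0.85 f'_c b_f) = 2545200/(0.85 × 33.1 × 520) = 173.97 mm.
a = 173.97 > h_f = 135 mm: the block extends into the web. Split into flange-overhang and web parts.
C_f = 0.85 f'_c (b_f − b_w) h_f = 0.85 × 33.1 × (520 − 265) × 135 = 968547 N.
Remaining web compression depth: a_w = (T − C_f)/(0.85 f'_c b_w) = (2545200 − 968547)/(0.85 × 33.1 × 265) = 211.47 mm.
M_n = C_f(d − h_f/2) + (T − C_f)(d − a_w/2) = 968547 × (820 − 67.5) + 1576653 × (820 − 105.735) = 728.83 + 1126.15 = 1854.98 × 10⁶ N·mm.
M_n = 1854.98 kN·m.

M_n ≈ 1850 kN·m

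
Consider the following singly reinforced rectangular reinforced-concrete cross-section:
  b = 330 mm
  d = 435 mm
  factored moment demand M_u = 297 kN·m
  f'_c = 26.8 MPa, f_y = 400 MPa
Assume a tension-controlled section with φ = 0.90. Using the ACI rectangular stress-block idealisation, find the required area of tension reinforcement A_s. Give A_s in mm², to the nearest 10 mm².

A_s ≈ 2190 mm²

M_n = M_u/φ = 297/0.90 = 330 kN·m.
With M_n = 0.85 f'_c a b (d − a/2), solve the quadratic for a:
a = d − √(d² − 2M_n/(0.85 f'_c b)) = 435 − √(435² − 2 × 330×10⁶/(0.85 × 26.8 × 330)) = 116.52 mm.
A_s = 0.85 f'_c a b / f_y = 0.85 × 26.8 × 116.52 × 330 / 400 = 2189.8 mm².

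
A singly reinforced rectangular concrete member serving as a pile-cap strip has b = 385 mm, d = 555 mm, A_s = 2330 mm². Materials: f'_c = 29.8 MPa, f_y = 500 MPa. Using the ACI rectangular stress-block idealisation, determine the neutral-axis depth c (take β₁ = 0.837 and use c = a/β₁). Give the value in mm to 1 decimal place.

T = A_s f_y = 2330 × 500 = 1165000 N = 1165 kN.
Setting C = 0.85 f'_c a b equal to T: a = 1165000/(0.85 × 29.8 × 385) = 119.462 mm.
With β₁ = 0.837, c = a/β₁ = 119.462/0.837 = 142.7 mm.

c ≈ 142.7 mm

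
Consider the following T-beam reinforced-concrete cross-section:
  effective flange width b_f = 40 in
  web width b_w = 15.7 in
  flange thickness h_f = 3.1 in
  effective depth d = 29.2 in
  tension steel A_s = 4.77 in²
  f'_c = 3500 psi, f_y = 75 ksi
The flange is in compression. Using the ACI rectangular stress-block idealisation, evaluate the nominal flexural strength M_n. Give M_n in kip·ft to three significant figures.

M_n ≈ 826 kip·ft

Tension: T = A_s f_y = 4.77 × 75 = 357.75 kips.
Try a within the flange: a = T/(0.85 f'_c b_f) = 357.75/(0.85 × 3.5 × 40) = 3.006 in.
Since a = 3.006 ≤ h_f = 3.1 in, the stress block lies entirely in the flange; analyse as a rectangular beam of width b_f.
M_n = T(d − a/2) = 357.75 × (29.2 − 1.503) = 9908.6 kip·in.
M_n = 9908.6/12 = 825.72 kip·ft.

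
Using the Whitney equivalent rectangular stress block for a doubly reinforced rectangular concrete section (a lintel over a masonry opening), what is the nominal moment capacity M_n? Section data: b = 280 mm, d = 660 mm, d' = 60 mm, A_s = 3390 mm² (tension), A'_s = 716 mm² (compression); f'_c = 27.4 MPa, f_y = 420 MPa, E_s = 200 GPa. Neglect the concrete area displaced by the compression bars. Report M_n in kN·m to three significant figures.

M_n ≈ 825 kN·m

Assume both tension and compression steel yield.
Net tension couple steel: A_s − A'_s = 2674 mm².
a = (A_s − A'_s) f_y / (0.85 f'_c b) = 1123080/(0.85 × 27.4 × 280) = 172.22 mm.
c = a/β₁ = 172.22/0.85 = 202.61 mm; ε'_s = 0.003(c − d')/c = 0.0021 ≥ f_y/E_s = 0.0021, so compression steel does yield.
M_n = (A_s − A'_s) f_y (d − a/2) + A'_s f_y (d − d') = [1123080 × (660 − 86.11) + 300720 × (660 − 60)] × 10⁻⁶ = 644.52 + 180.43 = 824.95 kN·m.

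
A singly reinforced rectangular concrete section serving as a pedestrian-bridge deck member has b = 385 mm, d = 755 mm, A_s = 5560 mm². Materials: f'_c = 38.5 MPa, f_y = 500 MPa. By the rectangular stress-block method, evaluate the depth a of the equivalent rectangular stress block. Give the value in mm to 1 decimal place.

a ≈ 220.7 mm

T = A_s f_y = 5560 × 500 = 2780000 N = 2780 kN.
Setting C = 0.85 f'_c a b equal to T: a = 2780000/(0.85 × 38.5 × 385) = 220.7 mm.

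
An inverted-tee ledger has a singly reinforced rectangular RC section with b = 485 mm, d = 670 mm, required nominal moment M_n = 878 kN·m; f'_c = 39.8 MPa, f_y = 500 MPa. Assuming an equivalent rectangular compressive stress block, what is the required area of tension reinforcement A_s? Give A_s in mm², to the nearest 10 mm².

A_s ≈ 2800 mm²

With M_n = 0.85 f'_c a b (d − a/2), solve the quadratic for a:
a = d − √(d² − 2M_n/(0.85 f'_c b)) = 670 − √(670² − 2 × 878×10⁶/(0.85 × 39.8 × 485)) = 85.30 mm.
A_s = 0.85 f'_c a b / f_y = 0.85 × 39.8 × 85.30 × 485 / 500 = 2799.1 mm².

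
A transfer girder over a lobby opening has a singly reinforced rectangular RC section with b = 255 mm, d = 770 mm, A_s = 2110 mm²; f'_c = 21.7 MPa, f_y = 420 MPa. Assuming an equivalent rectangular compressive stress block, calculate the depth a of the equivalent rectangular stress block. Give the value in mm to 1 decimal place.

a ≈ 188.4 mm

T = A_s f_y = 2110 × 420 = 886200 N = 886.2 kN.
Setting C = 0.85 f'_c a b equal to T: a = 886200/(0.85 × 21.7 × 255) = 188.4 mm.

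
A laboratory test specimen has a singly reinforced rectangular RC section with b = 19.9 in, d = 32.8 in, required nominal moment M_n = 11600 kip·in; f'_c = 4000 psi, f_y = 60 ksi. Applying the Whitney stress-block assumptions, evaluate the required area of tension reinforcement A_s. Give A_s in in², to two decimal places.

From M_n = 0.85 f'_c a b (d − a/2):
a = d − √(d² − 2M_n/(0.85 f'_c b)) = 32.8 − √(32.8² − 2 × 11600/(0.85 × 4 × 19.9)) = 5.727 in.
A_s = 0.85 f'_c a b / f_y = 0.85 × 4 × 5.727 × 19.9 / 60 = 6.458 in².

A_s ≈ 6.46 in²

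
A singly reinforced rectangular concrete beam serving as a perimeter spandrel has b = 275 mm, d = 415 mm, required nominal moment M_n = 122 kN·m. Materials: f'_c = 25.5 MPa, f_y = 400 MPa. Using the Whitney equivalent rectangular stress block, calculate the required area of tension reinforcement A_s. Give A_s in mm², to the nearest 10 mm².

A_s ≈ 780 mm²

With M_n = 0.85 f'_c a b (d − a/2), solve the quadratic for a:
a = d − √(d² − 2M_n/(0.85 f'_c b)) = 415 − √(415² − 2 × 122×10⁶/(0.85 × 25.5 × 275)) = 52.66 mm.
A_s = 0.85 f'_c a b / f_y = 0.85 × 25.5 × 52.66 × 275 / 400 = 784.7 mm².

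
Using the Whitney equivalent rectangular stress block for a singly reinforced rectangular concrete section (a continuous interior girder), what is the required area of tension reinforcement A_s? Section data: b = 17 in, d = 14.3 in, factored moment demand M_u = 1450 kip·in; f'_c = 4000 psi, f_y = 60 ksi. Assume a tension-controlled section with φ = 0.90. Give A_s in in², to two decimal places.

A_s ≈ 2.03 in²

M_n = M_u/φ = 1450/0.90 = 1611.11 kip·in.
From M_n = 0.85 f'_c a b (d − a/2):
a = d − √(d² − 2M_n/(0.85 f'_c b)) = 14.3 − √(14.3² − 2 × 1611.11/(0.85 × 4 × 17)) = 2.104 in.
A_s = 0.85 f'_c a b / f_y = 0.85 × 4 × 2.104 × 17 / 60 = 2.027 in².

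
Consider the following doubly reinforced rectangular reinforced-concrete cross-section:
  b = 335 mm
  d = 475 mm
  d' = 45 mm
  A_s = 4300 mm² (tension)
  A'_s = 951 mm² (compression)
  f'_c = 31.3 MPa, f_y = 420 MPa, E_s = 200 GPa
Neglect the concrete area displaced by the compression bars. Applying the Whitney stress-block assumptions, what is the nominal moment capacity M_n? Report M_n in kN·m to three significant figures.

M_n ≈ 729 kN·m

Assume both tension and compression steel yield.
Net tension couple steel: A_s − A'_s = 3349 mm².
a = (A_s − A'_s) f_y / (0.85 f'_c b) = 1406580/(0.85 × 31.3 × 335) = 157.82 mm.
c = a/β₁ = 157.82/0.826 = 191.07 mm; ε'_s = 0.003(c − d')/c = 0.0023 ≥ f_y/E_s = 0.0021, so compression steel does yield.
M_n = (A_s − A'_s) f_y (d − a/2) + A'_s f_y (d − d') = [1406580 × (475 − 78.91) + 399420 × (475 − 45)] × 10⁻⁶ = 557.13 + 171.75 = 728.88 kN·m.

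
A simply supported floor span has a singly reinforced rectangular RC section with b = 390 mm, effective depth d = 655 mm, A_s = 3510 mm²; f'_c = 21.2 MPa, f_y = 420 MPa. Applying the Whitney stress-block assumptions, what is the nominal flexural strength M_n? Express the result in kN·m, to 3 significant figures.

T = A_s f_y = 3510 × 420 = 1474200 N = 1474.2 kN.
From C = T: a = T/(0.85 f'_c b) = 1474200/(0.85 × 21.2 × 390) = 209.77 mm.
M_n = T(d − a/2) = 1474.2 kN × (655 − 104.885) mm = 810.98 kN·m.

M_n ≈ 811 kN·m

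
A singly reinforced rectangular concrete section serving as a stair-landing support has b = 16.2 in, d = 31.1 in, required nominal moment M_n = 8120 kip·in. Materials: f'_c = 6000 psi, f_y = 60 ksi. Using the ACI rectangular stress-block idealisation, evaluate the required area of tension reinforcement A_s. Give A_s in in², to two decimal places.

From M_n = 0.85 f'_c a b (d − a/2):
a = d − √(d² − 2M_n/(0.85 f'_c b)) = 31.1 − √(31.1² − 2 × 8120/(0.85 × 6 × 16.2)) = 3.339 in.
A_s = 0.85 f'_c a b / f_y = 0.85 × 6 × 3.339 × 16.2 / 60 = 4.598 in².

A_s ≈ 4.60 in²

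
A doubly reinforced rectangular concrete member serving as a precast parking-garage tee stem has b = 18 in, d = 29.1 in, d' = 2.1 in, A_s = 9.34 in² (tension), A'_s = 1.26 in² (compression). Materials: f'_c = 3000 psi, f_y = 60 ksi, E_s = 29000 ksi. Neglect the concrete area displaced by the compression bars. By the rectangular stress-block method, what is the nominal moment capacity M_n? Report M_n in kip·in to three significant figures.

M_n ≈ 13600 kip·in

Assume both steels yield.
a = (A_s − A'_s) f_y/(0.85 f'_c b) = (9.34 − 1.26) × 60/(0.85 × 3 × 18) = 10.562 in.
c = a/β₁ = 10.562/0.85 = 12.426 in; ε'_s = 0.003(c − d')/c = 0.0025 ≥ ε_y = 0.0021, so the compression steel yields.
M_n = (A_s − A'_s) f_y (d − a/2) + A'_s f_y (d − d') = 484.8 × (29.1 − 5.281) + 75.6 × (29.1 − 2.1) = 11547.5 + 2041.2 = 13588.7 kip·in.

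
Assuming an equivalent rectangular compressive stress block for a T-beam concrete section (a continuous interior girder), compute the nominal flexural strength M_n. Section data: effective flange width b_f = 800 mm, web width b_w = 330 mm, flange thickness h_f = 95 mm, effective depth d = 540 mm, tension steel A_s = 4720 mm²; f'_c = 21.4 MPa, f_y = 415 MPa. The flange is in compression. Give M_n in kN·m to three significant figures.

Tension: T = A_s f_y = 4720 × 415 = 1958800 N.
Try a within the flange: a = T/(0.85 f'_c b_f) = 1958800/(0.85 × 21.4 × 800) = 134.61 mm.
a = 134.61 > h_f = 95 mm: the block extends into the web. Split into flange-overhang and web parts.
C_f = 0.85 f'_c (b_f − b_w) h_f = 0.85 × 21.4 × (800 − 330) × 95 = 812184 N.
Remaining web compression depth: a_w = (T − C_f)/(0.85 f'_c b_w) = (1958800 − 812184)/(0.85 × 21.4 × 330) = 191.02 mm.
M_n = C_f(d − h_f/2) + (T − C_f)(d − a_w/2) = 812184 × (540 − 47.5) + 1146616 × (540 − 95.51) = 400.00 + 509.66 = 909.66 × 10⁶ N·mm.
M_n = 909.66 kN·m.

M_n ≈ 910 kN·m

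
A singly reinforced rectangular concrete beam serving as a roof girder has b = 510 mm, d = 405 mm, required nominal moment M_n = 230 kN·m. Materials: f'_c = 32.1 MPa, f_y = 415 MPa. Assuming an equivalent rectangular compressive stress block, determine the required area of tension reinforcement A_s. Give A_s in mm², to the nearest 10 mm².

With M_n = 0.85 f'_c a b (d − a/2), solve the quadratic for a:
a = d − √(d² − 2M_n/(0.85 f'_c b)) = 405 − √(405² − 2 × 230×10⁶/(0.85 × 32.1 × 510)) = 43.11 mm.
A_s = 0.85 f'_c a b / f_y = 0.85 × 32.1 × 43.11 × 510 / 415 = 1445.5 mm².

A_s ≈ 1450 mm²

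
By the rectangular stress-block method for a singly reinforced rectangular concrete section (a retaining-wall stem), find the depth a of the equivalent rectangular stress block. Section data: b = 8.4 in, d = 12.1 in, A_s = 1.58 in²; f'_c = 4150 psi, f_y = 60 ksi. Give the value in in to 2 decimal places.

a ≈ 3.20 in

T = A_s f_y = 1.58 × 60 = 94.8 kips.
a = T/(0.85 f'_c b) = 94.8/(0.85 × 4.15 × 8.4) = 3.20 in.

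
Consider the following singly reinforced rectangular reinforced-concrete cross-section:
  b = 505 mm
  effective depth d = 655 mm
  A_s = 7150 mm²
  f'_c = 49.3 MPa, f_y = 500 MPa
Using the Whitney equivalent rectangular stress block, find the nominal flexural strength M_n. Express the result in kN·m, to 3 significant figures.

M_n ≈ 2040 kN·m

T = A_s f_y = 7150 × 500 = 3575000 N = 3575 kN.
From C = T: a = T/(0.85 f'_c b) = 3575000/(0.85 × 49.3 × 505) = 168.93 mm.
M_n = T(d − a/2) = 3575 kN × (655 − 84.465) mm = 2039.66 kN·m.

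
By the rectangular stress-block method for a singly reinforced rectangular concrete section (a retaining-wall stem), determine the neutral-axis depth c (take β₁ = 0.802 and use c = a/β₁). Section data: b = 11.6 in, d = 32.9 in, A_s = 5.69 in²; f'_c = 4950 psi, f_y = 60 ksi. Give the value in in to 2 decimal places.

T = A_s f_y = 5.69 × 60 = 341.4 kips.
a = T/(0.85 f'_c b) = 341.4/(0.85 × 4.95 × 11.6) = 6.9949 in.
With β₁ = 0.802, c = a/β₁ = 6.9949/0.802 = 8.72 in.

c ≈ 8.72 in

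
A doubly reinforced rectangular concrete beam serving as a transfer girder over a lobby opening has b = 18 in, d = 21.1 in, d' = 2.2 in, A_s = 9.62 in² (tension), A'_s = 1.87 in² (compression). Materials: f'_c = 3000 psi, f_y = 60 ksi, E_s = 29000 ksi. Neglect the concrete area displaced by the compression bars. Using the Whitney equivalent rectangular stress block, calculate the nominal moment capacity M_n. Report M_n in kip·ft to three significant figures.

M_n ≈ 798 kip·ft

Assume both steels yield.
a = (A_s − A'_s) f_y/(0.85 f'_c b) = (9.62 − 1.87) × 60/(0.85 × 3 × 18) = 10.131 in.
c = a/β₁ = 10.131/0.85 = 11.919 in; ε'_s = 0.003(c − d')/c = 0.0024 ≥ ε_y = 0.0021, so the compression steel yields.
M_n = (A_s − A'_s) f_y (d − a/2) + A'_s f_y (d − d') = 465 × (21.1 − 5.0655) + 112.2 × (21.1 − 2.2) = 7456.0 + 2120.6 = 9576.6 kip·in = 9576.6/12 = 798.05 kip·ft.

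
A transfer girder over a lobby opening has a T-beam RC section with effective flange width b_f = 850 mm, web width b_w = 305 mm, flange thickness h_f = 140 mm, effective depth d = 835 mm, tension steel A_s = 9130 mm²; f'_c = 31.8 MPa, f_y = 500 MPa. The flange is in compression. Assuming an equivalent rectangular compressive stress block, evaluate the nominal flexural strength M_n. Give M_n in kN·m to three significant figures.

M_n ≈ 3290 kN·m

Tension: T = A_s f_y = 9130 × 500 = 4565000 N.
Try a within the flange: a = T/(0.85 f'_c b_f) = 4565000/(0.85 × 31.8 × 850) = 198.69 mm.
a = 198.69 > h_f = 140 mm: the block extends into the web. Split into flange-overhang and web parts.
C_f = 0.85 f'_c (b_f − b_w) h_f = 0.85 × 31.8 × (850 − 305) × 140 = 2062389 N.
Remaining web compression depth: a_w = (T − C_f)/(0.85 f'_c b_w) = (4565000 − 2062389)/(0.85 × 31.8 × 305) = 303.56 mm.
M_n = C_f(d − h_f/2) + (T − C_f)(d − a_w/2) = 2062389 × (835 − 70) + 2502611 × (835 − 151.78) = 1577.73 + 1709.83 = 3287.56 × 10⁶ N·mm.
M_n = 3287.56 kN·m.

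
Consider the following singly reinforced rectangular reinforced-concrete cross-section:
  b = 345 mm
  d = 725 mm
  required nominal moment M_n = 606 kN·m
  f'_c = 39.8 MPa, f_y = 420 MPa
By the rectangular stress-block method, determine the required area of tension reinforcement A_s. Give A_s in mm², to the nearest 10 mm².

With M_n = 0.85 f'_c a b (d − a/2), solve the quadratic for a:
a = d − √(d² − 2M_n/(0.85 f'_c b)) = 725 − √(725² − 2 × 606×10⁶/(0.85 × 39.8 × 345)) = 75.55 mm.
A_s = 0.85 f'_c a b / f_y = 0.85 × 39.8 × 75.55 × 345 / 420 = 2099.5 mm².

A_s ≈ 2100 mm²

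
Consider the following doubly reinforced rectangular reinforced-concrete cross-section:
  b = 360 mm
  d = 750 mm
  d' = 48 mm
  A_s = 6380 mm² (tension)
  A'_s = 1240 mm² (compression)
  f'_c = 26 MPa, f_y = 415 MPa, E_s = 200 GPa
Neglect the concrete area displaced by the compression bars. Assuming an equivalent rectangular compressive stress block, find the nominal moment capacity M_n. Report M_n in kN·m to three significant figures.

Assume both tension and compression steel yield.
Net tension couple steel: A_s − A'_s = 5140 mm².
a = (A_s − A'_s) f_y / (0.85 f'_c b) = 2133100/(0.85 × 26 × 360) = 268.11 mm.
c = a/β₁ = 268.11/0.85 = 315.42 mm; ε'_s = 0.003(c − d')/c = 0.0025 ≥ f_y/E_s = 0.0021, so compression steel does yield.
M_n = (A_s − A'_s) f_y (d − a/2) + A'_s f_y (d − d') = [2133100 × (750 − 134.055) + 514600 × (750 − 48)] × 10⁻⁶ = 1313.87 + 361.25 = 1675.12 kN·m.

M_n ≈ 1680 kN·m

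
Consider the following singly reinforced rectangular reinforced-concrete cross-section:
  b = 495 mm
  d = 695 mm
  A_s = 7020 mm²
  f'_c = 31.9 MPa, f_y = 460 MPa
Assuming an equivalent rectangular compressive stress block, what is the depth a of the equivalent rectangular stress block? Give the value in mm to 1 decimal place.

T = A_s f_y = 7020 × 460 = 3229200 N = 3229.2 kN.
Setting C = 0.85 f'_c a b equal to T: a = 3229200/(0.85 × 31.9 × 495) = 240.6 mm.

a ≈ 240.6 mm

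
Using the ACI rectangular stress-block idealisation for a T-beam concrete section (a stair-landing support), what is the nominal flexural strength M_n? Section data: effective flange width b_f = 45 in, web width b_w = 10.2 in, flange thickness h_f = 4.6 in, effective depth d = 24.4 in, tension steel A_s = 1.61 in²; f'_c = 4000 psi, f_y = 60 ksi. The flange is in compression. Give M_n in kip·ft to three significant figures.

Tension: T = A_s f_y = 1.61 × 60 = 96.6 kips.
Try a within the flange: a = T/(0.85 f'_c b_f) = 96.6/(0.85 × 4 × 45) = 0.631 in.
Since a = 0.631 ≤ h_f = 4.6 in, the stress block lies entirely in the flange; analyse as a rectangular beam of width b_f.
M_n = T(d − a/2) = 96.6 × (24.4 − 0.3155) = 2326.6 kip·in.
M_n = 2326.6/12 = 193.88 kip·ft.

M_n ≈ 194 kip·ft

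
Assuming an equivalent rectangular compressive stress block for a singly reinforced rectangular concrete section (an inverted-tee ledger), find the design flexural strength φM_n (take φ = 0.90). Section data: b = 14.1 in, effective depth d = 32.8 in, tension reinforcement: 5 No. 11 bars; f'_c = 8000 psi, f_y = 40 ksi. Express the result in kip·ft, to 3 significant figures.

A_s = 5 × 1.56 = 7.8 in².
T = A_s f_y = 7.8 × 40 = 312 kips.
a = T/(0.85 f'_c b) = 312/(0.85 × 8 × 14.1) = 3.254 in.
M_n = T(d − a/2) = 312 × (32.8 − 1.627) = 9726.0 kip·in = 9726.0/12 = 810.50 kip·ft.
φM_n = 0.90 × 810.50 = 729.45 kip·ft.

φM_n ≈ 729 kip·ft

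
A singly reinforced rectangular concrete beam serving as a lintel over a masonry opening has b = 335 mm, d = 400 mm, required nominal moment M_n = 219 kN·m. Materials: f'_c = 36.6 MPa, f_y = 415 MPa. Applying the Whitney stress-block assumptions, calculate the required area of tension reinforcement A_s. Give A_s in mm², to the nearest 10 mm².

With M_n = 0.85 f'_c a b (d − a/2), solve the quadratic for a:
a = d − √(d² − 2M_n/(0.85 f'_c b)) = 400 − √(400² − 2 × 219×10⁶/(0.85 × 36.6 × 335)) = 56.53 mm.
A_s = 0.85 f'_c a b / f_y = 0.85 × 36.6 × 56.53 × 335 / 415 = 1419.6 mm².

A_s ≈ 1420 mm²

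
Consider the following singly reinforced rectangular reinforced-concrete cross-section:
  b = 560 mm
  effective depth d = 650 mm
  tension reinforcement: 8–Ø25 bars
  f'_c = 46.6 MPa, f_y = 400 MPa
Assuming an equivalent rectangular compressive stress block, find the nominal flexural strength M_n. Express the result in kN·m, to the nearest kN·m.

M_n ≈ 966 kN·m

A_s = 8 × 491 = 3928 mm².
T = A_s f_y = 3928 × 400 = 1571200 N = 1571.2 kN.
From C = T: a = T/(0.85 f'_c b) = 1571200/(0.85 × 46.6 × 560) = 70.83 mm.
M_n = T(d − a/2) = 1571.2 kN × (650 − 35.415) mm = 965.64 kN·m.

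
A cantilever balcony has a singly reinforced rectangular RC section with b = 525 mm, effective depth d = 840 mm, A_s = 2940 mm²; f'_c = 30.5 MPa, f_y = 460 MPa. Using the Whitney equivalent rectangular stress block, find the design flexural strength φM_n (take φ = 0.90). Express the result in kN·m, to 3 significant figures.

φM_n ≈ 962 kN·m

T = A_s f_y = 2940 × 460 = 1352400 N = 1352.4 kN.
From C = T: a = T/(0.85 f'_c b) = 1352400/(0.85 × 30.5 × 525) = 99.36 mm.
M_n = T(d − a/2) = 1352.4 kN × (840 − 49.68) mm = 1068.83 kN·m.
φM_n = 0.90 × 1068.83 = 961.95 kN·m.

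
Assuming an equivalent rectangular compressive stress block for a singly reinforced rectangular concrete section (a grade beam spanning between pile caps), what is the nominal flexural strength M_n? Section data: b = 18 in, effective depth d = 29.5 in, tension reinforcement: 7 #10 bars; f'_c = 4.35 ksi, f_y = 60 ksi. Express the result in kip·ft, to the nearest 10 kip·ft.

A_s = 7 × 1.27 = 8.89 in².
T = A_s f_y = 8.89 × 60 = 533.4 kips.
a = T/(0.85 f'_c b) = 533.4/(0.85 × 4.35 × 18) = 8.014 in.
M_n = T(d − a/2) = 533.4 × (29.5 − 4.007) = 13598.0 kip·in = 13598.0/12 = 1133.17 kip·ft.

M_n ≈ 1130 kip·ft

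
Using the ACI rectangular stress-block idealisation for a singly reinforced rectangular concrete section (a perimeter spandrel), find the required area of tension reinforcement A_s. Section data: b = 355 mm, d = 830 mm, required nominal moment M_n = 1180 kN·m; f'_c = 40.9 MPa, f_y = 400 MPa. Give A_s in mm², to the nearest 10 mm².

A_s ≈ 3840 mm²

With M_n = 0.85 f'_c a b (d − a/2), solve the quadratic for a:
a = d − √(d² − 2M_n/(0.85 f'_c b)) = 830 − √(830² − 2 × 1180×10⁶/(0.85 × 40.9 × 355)) = 124.54 mm.
A_s = 0.85 f'_c a b / f_y = 0.85 × 40.9 × 124.54 × 355 / 400 = 3842.5 mm².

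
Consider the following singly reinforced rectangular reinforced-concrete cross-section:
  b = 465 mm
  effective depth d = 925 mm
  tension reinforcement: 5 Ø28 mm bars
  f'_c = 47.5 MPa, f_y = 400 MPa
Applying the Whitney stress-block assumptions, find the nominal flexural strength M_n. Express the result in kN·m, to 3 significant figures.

A_s = 5 × 616 = 3080 mm².
T = A_s f_y = 3080 × 400 = 1232000 N = 1232 kN.
From C = T: a = T/(0.85 f'_c b) = 1232000/(0.85 × 47.5 × 465) = 65.62 mm.
M_n = T(d − a/2) = 1232 kN × (925 − 32.81) mm = 1099.18 kN·m.

M_n ≈ 1100 kN·m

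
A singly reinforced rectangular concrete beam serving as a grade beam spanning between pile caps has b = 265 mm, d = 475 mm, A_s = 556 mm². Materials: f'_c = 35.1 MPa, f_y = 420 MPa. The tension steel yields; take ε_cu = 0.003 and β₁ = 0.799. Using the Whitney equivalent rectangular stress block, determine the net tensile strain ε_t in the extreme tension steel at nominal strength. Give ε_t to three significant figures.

a = A_s f_y/(0.85 f'_c b) = 29.54 mm.
β₁ = 0.799, so c = a/β₁ = 29.54/0.799 = 36.97 mm.
From the linear strain diagram with ε_cu = 0.003: ε_t = 0.003 (d − c)/c = 0.003 × (475 − 36.97)/36.97 = 0.0355.
Since ε_t ≥ 0.005, the section is tension-controlled.

ε_t ≈ 0.0355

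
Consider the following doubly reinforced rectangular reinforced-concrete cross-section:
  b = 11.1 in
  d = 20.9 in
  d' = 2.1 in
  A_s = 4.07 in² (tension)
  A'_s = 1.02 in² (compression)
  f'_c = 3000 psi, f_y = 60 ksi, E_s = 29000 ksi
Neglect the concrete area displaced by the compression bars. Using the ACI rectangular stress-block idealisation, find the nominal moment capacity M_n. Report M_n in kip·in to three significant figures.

M_n ≈ 4380 kip·in

Assume both steels yield.
a = (A_s − A'_s) f_y/(0.85 f'_c b) = (4.07 − 1.02) × 60/(0.85 × 3 × 11.1) = 6.465 in.
c = a/β₁ = 6.465/0.85 = 7.606 in; ε'_s = 0.003(c − d')/c = 0.0022 ≥ ε_y = 0.0021, so the compression steel yields.
M_n = (A_s − A'_s) f_y (d − a/2) + A'_s f_y (d − d') = 183 × (20.9 − 3.2325) + 61.2 × (20.9 − 2.1) = 3233.2 + 1150.6 = 4383.8 kip·in.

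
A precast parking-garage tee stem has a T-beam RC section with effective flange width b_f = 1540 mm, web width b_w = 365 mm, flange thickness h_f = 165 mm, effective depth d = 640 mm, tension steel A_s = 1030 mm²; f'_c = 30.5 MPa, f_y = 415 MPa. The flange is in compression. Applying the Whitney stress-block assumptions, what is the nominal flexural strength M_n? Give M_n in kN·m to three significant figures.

Tension: T = A_s f_y = 1030 × 415 = 427450 N.
Try a within the flange: a = T/(0.85 f'_c b_f) = 427450/(0.85 × 30.5 × 1540) = 10.71 mm.
Since a = 10.71 ≤ h_f = 165 mm, the stress block lies entirely in the flange; analyse as a rectangular beam of width b_f.
M_n = T(d − a/2) = 427450 × (640 − 5.355) = 271.28 × 10⁶ N·mm.
M_n = 271.28 kN·m.

M_n ≈ 271 kN·m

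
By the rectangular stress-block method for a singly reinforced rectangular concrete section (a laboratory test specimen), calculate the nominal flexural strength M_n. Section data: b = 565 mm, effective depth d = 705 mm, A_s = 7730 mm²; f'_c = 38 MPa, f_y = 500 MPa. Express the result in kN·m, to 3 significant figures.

M_n ≈ 2320 kN·m

T = A_s f_y = 7730 × 500 = 3865000 N = 3865 kN.
From C = T: a = T/(0.85 f'_c b) = 3865000/(0.85 × 38 × 565) = 211.79 mm.
M_n = T(d − a/2) = 3865 kN × (705 − 105.895) mm = 2315.54 kN·m.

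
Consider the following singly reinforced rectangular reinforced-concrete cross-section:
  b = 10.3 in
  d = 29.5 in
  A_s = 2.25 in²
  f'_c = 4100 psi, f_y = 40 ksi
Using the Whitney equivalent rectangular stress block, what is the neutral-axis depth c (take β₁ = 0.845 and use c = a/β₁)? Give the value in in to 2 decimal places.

T = A_s f_y = 2.25 × 40 = 90 kips.
a = T/(0.85 f'_c b) = 90/(0.85 × 4.1 × 10.3) = 2.5073 in.
With β₁ = 0.845, c = a/β₁ = 2.5073/0.845 = 2.97 in.

c ≈ 2.97 in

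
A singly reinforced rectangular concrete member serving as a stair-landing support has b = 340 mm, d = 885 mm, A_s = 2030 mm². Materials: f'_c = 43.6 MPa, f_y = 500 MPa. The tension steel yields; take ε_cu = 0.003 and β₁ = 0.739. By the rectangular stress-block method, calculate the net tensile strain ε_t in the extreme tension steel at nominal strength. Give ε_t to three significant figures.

a = A_s f_y/(0.85 f'_c b) = 80.55 mm.
β₁ = 0.739, so c = a/β₁ = 80.55/0.739 = 109.00 mm.
From the linear strain diagram with ε_cu = 0.003: ε_t = 0.003 (d − c)/c = 0.003 × (885 − 109.00)/109.00 = 0.0214.
Since ε_t ≥ 0.005, the section is tension-controlled.

ε_t ≈ 0.0214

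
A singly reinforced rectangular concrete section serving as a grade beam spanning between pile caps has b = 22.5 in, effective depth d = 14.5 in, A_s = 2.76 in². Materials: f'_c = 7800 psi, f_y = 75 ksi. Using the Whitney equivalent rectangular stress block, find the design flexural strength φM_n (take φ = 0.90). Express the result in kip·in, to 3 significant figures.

φM_n ≈ 2570 kip·in

T = A_s f_y = 2.76 × 75 = 207 kips.
a = T/(0.85 f'_c b) = 207/(0.85 × 7.8 × 22.5) = 1.388 in.
M_n = T(d − a/2) = 207 × (14.5 − 0.694) = 2857.8 kip·in.
φM_n = 0.90 × 2857.8 = 2572.0 kip·in.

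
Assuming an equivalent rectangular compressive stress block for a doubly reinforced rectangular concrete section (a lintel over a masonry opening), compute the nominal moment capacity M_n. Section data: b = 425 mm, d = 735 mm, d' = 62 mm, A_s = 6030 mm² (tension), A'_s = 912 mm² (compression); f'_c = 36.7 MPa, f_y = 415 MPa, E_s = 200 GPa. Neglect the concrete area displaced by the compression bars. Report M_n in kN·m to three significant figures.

Assume both tension and compression steel yield.
Net tension couple steel: A_s − A'_s = 5118 mm².
a = (A_s − A'_s) f_y / (0.85 f'_c b) = 2123970/(0.85 × 36.7 × 425) = 160.20 mm.
c = a/β₁ = 160.20/0.788 = 203.30 mm; ε'_s = 0.003(c − d')/c = 0.0021 ≥ f_y/E_s = 0.0021, so compression steel does yield.
M_n = (A_s − A'_s) f_y (d − a/2) + A'_s f_y (d − d') = [2123970 × (735 − 80.1) + 378480 × (735 − 62)] × 10⁻⁶ = 1390.99 + 254.72 = 1645.71 kN·m.

M_n ≈ 1650 kN·m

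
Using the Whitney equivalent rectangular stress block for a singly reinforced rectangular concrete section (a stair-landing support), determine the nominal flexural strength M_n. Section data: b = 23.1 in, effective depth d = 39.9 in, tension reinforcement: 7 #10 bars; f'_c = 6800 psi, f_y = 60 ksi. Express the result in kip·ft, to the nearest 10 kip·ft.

M_n ≈ 1680 kip·ft

A_s = 7 × 1.27 = 8.89 in².
T = A_s f_y = 8.89 × 60 = 533.4 kips.
a = T/(0.85 f'_c b) = 533.4/(0.85 × 6.8 × 23.1) = 3.995 in.
M_n = T(d − a/2) = 533.4 × (39.9 − 1.9975) = 20217.2 kip·in = 20217.2/12 = 1684.77 kip·ft.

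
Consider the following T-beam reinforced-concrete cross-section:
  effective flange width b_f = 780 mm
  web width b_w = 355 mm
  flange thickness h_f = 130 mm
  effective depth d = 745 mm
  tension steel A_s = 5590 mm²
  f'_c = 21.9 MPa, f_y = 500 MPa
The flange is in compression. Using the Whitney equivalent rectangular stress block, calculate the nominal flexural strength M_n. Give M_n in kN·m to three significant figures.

M_n ≈ 1780 kN·m

Tension: T = A_s f_y = 5590 × 500 = 2795000 N.
Try a within the flange: a = T/(0.85 f'_c b_f) = 2795000/(0.85 × 21.9 × 780) = 192.50 mm.
a = 192.50 > h_f = 130 mm: the block extends into the web. Split into flange-overhang and web parts.
C_f = 0.85 f'_c (b_f − b_w) h_f = 0.85 × 21.9 × (780 − 355) × 130 = 1028479 N.
Remaining web compression depth: a_w = (T − C_f)/(0.85 f'_c b_w) = (2795000 − 1028479)/(0.85 × 21.9 × 355) = 267.32 mm.
M_n = C_f(d − h_f/2) + (T − C_f)(d − a_w/2) = 1028479 × (745 − 65) + 1766521 × (745 − 133.66) = 699.37 + 1079.94 = 1779.31 × 10⁶ N·mm.
M_n = 1779.31 kN·m.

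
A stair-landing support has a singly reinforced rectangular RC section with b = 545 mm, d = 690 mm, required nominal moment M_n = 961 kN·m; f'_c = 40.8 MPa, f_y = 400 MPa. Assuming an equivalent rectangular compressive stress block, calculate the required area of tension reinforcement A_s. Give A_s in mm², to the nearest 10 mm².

A_s ≈ 3690 mm²

With M_n = 0.85 f'_c a b (d − a/2), solve the quadratic for a:
a = d − √(d² − 2M_n/(0.85 f'_c b)) = 690 − √(690² − 2 × 961×10⁶/(0.85 × 40.8 × 545)) = 78.11 mm.
A_s = 0.85 f'_c a b / f_y = 0.85 × 40.8 × 78.11 × 545 / 400 = 3690.8 mm².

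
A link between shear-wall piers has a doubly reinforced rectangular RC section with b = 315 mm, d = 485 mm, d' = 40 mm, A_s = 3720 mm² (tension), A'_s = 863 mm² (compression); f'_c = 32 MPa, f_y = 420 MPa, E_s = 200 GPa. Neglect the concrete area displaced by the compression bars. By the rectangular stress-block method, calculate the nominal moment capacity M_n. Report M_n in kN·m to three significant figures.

Assume both tension and compression steel yield.
Net tension couple steel: A_s − A'_s = 2857 mm².
a = (A_s − A'_s) f_y / (0.85 f'_c b) = 1199940/(0.85 × 32 × 315) = 140.05 mm.
c = a/β₁ = 140.05/0.821 = 170.58 mm; ε'_s = 0.003(c − d')/c = 0.0023 ≥ f_y/E_s = 0.0021, so compression steel does yield.
M_n = (A_s − A'_s) f_y (d − a/2) + A'_s f_y (d − d') = [1199940 × (485 − 70.025) + 362460 × (485 − 40)] × 10⁻⁶ = 497.95 + 161.29 = 659.24 kN·m.

M_n ≈ 659 kN·m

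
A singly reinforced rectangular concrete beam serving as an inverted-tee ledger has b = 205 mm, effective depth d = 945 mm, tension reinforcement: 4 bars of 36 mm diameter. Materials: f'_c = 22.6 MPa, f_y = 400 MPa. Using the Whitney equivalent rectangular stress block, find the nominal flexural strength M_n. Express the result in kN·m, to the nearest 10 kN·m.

M_n ≈ 1200 kN·m

A_s = 4 × 1018 = 4072 mm².
T = A_s f_y = 4072 × 400 = 1628800 N = 1628.8 kN.
From C = T: a = T/(0.85 f'_c b) = 1628800/(0.85 × 22.6 × 205) = 413.61 mm.
M_n = T(d − a/2) = 1628.8 kN × (945 − 206.805) mm = 1202.37 kN·m.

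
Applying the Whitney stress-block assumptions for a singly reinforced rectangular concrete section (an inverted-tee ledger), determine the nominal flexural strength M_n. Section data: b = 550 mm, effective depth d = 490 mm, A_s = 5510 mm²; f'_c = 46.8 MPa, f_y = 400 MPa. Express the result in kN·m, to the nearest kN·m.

M_n ≈ 969 kN·m

T = A_s f_y = 5510 × 400 = 2204000 N = 2204 kN.
From C = T: a = T/(0.85 f'_c b) = 2204000/(0.85 × 46.8 × 550) = 100.74 mm.
M_n = T(d − a/2) = 2204 kN × (490 − 50.37) mm = 968.94 kN·m.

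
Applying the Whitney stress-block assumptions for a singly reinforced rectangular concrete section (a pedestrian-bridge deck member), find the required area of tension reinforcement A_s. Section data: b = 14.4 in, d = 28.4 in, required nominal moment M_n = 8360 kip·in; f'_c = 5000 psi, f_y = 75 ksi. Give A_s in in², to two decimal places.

A_s ≈ 4.33 in²

From M_n = 0.85 f'_c a b (d − a/2):
a = d − √(d² − 2M_n/(0.85 f'_c b)) = 28.4 − √(28.4² − 2 × 8360/(0.85 × 5 × 14.4)) = 5.305 in.
A_s = 0.85 f'_c a b / f_y = 0.85 × 5 × 5.305 × 14.4 / 75 = 4.329 in².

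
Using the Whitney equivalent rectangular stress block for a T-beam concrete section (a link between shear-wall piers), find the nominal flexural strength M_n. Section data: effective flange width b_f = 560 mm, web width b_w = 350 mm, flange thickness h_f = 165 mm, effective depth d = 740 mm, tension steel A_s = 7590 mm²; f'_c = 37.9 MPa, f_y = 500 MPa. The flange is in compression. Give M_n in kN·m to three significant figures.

M_n ≈ 2400 kN·m

Tension: T = A_s f_y = 7590 × 500 = 3795000 N.
Try a within the flange: a = T/(0.85 f'_c b_f) = 3795000/(0.85 × 37.9 × 560) = 210.36 mm.
a = 210.36 > h_f = 165 mm: the block extends into the web. Split into flange-overhang and web parts.
C_f = 0.85 f'_c (b_f − b_w) h_f = 0.85 × 37.9 × (560 − 350) × 165 = 1116250 N.
Remaining web compression depth: a_w = (T − C_f)/(0.85 f'_c b_w) = (3795000 − 1116250)/(0.85 × 37.9 × 350) = 237.58 mm.
M_n = C_f(d − h_f/2) + (T − C_f)(d − a_w/2) = 1116250 × (740 − 82.5) + 2678750 × (740 − 118.79) = 733.93 + 1664.07 = 2398.00 × 10⁶ N·mm.
M_n = 2398.00 kN·m.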